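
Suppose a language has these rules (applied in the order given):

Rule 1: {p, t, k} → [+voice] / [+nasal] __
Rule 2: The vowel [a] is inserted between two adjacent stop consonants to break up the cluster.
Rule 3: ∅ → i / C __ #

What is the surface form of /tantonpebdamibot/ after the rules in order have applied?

tandonbebadamiboti

Rule 1 (post-nasal voicing): /t/ is a voiceless stop immediately after the nasal /n/, so it voices to [d]. /p/ is a voiceless stop immediately after the nasal /n/, so it voices to [b]. /tantonpebdamibot/ → tandonbebdamibot.
Rule 2 (stop-cluster a-epenthesis): /b/ and /d/ form a stop–stop cluster, so [a] is inserted between them. /tandonbebdamibot/ → tandonbebadamibot.
Rule 3 (final i-epenthesis): the form ends in the consonant /t/, so [i] is inserted word-finally. /tandonbebadamibot/ → tandonbebadamiboti.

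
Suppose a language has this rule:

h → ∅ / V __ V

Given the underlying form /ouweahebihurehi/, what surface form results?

ouweaebiurei

/h/ occurs between vowels /a/ and /e/, so it deletes.
/h/ occurs between vowels /i/ and /u/, so it deletes.
/h/ occurs between vowels /e/ and /i/, so it deletes.
Surface form: [ouweaebiurei].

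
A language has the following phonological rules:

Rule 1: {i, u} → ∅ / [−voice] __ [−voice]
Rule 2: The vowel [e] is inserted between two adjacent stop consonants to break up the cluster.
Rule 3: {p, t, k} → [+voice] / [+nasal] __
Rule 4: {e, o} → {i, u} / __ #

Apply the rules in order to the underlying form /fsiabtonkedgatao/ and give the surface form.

Rule 1 (high vowel syncope): no segment meets the environment; /fsiabtonkedgatao/ is unchanged.
Rule 2 (stop-cluster e-epenthesis): /b/ and /t/ form a stop–stop cluster, so [e] is inserted between them. /d/ and /g/ form a stop–stop cluster, so [e] is inserted between them. /fsiabtonkedgatao/ → fsiabetonkedegatao.
Rule 3 (post-nasal voicing): /k/ is a voiceless stop immediately after the nasal /n/, so it voices to [g]. /fsiabetonkedegatao/ → fsiabetongedegatao.
Rule 4 (final vowel raising): /o/ is a mid vowel in word-final position, so it raises to [u]. /fsiabetongedegatao/ → fsiabetongedegatau.

fsiabetongedegatau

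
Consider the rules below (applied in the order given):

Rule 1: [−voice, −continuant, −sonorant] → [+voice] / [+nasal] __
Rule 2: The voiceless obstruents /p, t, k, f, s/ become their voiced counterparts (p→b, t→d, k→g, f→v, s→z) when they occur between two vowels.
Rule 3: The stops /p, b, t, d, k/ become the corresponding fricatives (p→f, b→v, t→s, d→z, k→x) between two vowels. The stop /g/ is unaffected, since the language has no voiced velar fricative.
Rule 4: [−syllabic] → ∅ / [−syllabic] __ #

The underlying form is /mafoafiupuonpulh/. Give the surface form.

Rule 1 (post-nasal voicing): /p/ is a voiceless stop immediately after the nasal /n/, so it voices to [b]. /mafoafiupuonpulh/ → mafoafiupuonbulh.
Rule 2 (intervocalic voicing): /f/ is a voiceless obstruent between vowels /a/ and /o/, so it voices to [v]. /f/ is a voiceless obstruent between vowels /a/ and /i/, so it voices to [v]. /p/ is a voiceless obstruent between vowels /u/ and /u/, so it voices to [b]. /mafoafiupuonbulh/ → mavoaviubuonbulh.
Rule 3 (intervocalic spirantization): /b/ is a stop between vowels /u/ and /u/, so it spirantizes to the fricative [v]. /mavoaviubuonbulh/ → mavoaviuvuonbulh.
Rule 4 (final cluster simplification): /h/ is the second consonant of a word-final cluster /lh/, so it deletes. /mavoaviuvuonbulh/ → mavoaviuvuonbul.

mavoaviuvuonbul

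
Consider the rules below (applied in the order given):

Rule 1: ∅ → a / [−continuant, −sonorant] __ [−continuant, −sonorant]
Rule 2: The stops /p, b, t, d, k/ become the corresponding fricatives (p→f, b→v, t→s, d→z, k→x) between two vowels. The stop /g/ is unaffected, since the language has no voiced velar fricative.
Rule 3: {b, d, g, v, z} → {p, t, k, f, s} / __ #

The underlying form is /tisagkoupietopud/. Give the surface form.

Rule 1 (stop-cluster a-epenthesis): /g/ and /k/ form a stop–stop cluster, so [a] is inserted between them. /tisagkoupietopud/ → tisagakoupietopud.
Rule 2 (intervocalic spirantization): /k/ is a stop between vowels /a/ and /o/, so it spirantizes to the fricative [x]. /p/ is a stop between vowels /u/ and /i/, so it spirantizes to the fricative [f]. /t/ is a stop between vowels /e/ and /o/, so it spirantizes to the fricative [s]. /p/ is a stop between vowels /o/ and /u/, so it spirantizes to the fricative [f]. /tisagakoupietopud/ → tisagaxoufiesofud.
Rule 3 (final devoicing): /d/ is a voiced obstruent in word-final position, so it devoices to [t]. /tisagaxoufiesofud/ → tisagaxoufiesofut.

tisagaxoufiesofut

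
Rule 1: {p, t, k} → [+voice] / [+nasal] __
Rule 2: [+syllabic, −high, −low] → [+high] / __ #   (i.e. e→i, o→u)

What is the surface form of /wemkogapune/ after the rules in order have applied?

wemgogapuni

Rule 1 (post-nasal voicing): /k/ is a voiceless stop immediately after the nasal /m/, so it voices to [g]. /wemkogapune/ → wemgogapune.
Rule 2 (final vowel raising): /e/ is a mid vowel in word-final position, so it raises to [i]. /wemgogapune/ → wemgogapuni.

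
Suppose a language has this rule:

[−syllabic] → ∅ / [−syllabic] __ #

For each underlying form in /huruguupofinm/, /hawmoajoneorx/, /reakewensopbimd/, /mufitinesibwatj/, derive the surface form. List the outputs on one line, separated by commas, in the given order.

/huruguupofinm/: /m/ is the second consonant of a word-final cluster /nm/, so it deletes. → [huruguupofin].
/hawmoajoneorx/: /x/ is the second consonant of a word-final cluster /rx/, so it deletes. → [hawmoajoneor].
/reakewensopbimd/: /d/ is the second consonant of a word-final cluster /md/, so it deletes. → [reakewensopbim].
/mufitinesibwatj/: /j/ is the second consonant of a word-final cluster /tj/, so it deletes. → [mufitinesibwat].

huruguupofin, hawmoajoneor, reakewensopbim, mufitinesibwat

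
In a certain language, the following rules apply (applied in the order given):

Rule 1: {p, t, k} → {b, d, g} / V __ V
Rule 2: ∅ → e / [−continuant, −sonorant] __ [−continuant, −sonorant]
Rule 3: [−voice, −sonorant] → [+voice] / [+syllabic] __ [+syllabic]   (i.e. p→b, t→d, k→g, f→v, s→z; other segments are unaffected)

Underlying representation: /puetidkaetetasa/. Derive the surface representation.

puedidegaededaza

Rule 1 (intervocalic voicing): /t/ is a voiceless stop between vowels /e/ and /i/, so it voices to [d]. /t/ is a voiceless stop between vowels /e/ and /e/, so it voices to [d]. /t/ is a voiceless stop between vowels /e/ and /a/, so it voices to [d]. /puetidkaetetasa/ → puedidkaededasa.
Rule 2 (stop-cluster e-epenthesis): /d/ and /k/ form a stop–stop cluster, so [e] is inserted between them. /puedidkaededasa/ → puedidekaededasa.
Rule 3 (intervocalic voicing): /k/ is a voiceless obstruent between vowels /e/ and /a/, so it voices to [g]. /s/ is a voiceless obstruent between vowels /a/ and /a/, so it voices to [z]. /puedidekaededasa/ → puedidegaededaza.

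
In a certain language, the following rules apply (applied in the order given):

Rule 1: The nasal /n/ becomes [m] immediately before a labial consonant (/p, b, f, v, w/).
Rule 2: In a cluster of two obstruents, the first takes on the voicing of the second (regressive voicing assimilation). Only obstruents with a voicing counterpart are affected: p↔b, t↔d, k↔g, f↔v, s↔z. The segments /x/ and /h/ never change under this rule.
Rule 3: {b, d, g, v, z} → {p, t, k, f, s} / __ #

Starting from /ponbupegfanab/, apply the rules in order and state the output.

Rule 1 (nasal place assimilation): /n/ precedes the labial consonant /b/, so it assimilates in place to [m]. /ponbupegfanab/ → pombupegfanab.
Rule 2 (regressive voicing assimilation): /g/ precedes the voiceless obstruent /f/, so it devoices to [k] by assimilation. /pombupegfanab/ → pombupekfanab.
Rule 3 (final devoicing): /b/ is a voiced obstruent in word-final position, so it devoices to [p]. /pombupekfanab/ → pombupekfanap.

pombupekfanap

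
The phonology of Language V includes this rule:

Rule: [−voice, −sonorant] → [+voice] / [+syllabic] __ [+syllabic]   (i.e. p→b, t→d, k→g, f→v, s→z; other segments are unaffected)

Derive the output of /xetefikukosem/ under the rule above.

/t/ is a voiceless obstruent between vowels /e/ and /e/, so it voices to [d].
/f/ is a voiceless obstruent between vowels /e/ and /i/, so it voices to [v].
/k/ is a voiceless obstruent between vowels /i/ and /u/, so it voices to [g].
/k/ is a voiceless obstruent between vowels /u/ and /o/, so it voices to [g].
/s/ is a voiceless obstruent between vowels /o/ and /e/, so it voices to [z].
Surface form: [xedevigugozem].

xedevigugozem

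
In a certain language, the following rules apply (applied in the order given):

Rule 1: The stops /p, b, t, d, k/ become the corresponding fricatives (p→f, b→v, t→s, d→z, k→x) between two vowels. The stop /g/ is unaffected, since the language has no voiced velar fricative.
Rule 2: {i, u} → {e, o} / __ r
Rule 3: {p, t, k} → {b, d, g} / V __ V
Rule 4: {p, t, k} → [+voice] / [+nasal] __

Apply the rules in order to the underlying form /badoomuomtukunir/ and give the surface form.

bazoomuomduxuner

Rule 1 (intervocalic spirantization): /d/ is a stop between vowels /a/ and /o/, so it spirantizes to the fricative [z]. /k/ is a stop between vowels /u/ and /u/, so it spirantizes to the fricative [x]. /badoomuomtukunir/ → bazoomuomtuxunir.
Rule 2 (pre-rhotic lowering): /i/ is a high vowel immediately before /r/, so it lowers to [e]. /bazoomuomtuxunir/ → bazoomuomtuxuner.
Rule 3 (intervocalic voicing): no segment meets the environment; /bazoomuomtuxuner/ is unchanged.
Rule 4 (post-nasal voicing): /t/ is a voiceless stop immediately after the nasal /m/, so it voices to [d]. /bazoomuomtuxuner/ → bazoomuomduxuner.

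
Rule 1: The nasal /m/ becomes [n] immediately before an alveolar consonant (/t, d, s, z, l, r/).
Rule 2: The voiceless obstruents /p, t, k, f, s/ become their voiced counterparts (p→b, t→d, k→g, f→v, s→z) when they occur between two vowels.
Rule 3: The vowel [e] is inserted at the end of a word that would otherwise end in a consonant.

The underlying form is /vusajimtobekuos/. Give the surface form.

vuzajintobeguose

Rule 1 (nasal place assimilation): /m/ precedes the alveolar consonant /t/, so it assimilates in place to [n]. /vusajimtobekuos/ → vusajintobekuos.
Rule 2 (intervocalic voicing): /s/ is a voiceless obstruent between vowels /u/ and /a/, so it voices to [z]. /k/ is a voiceless obstruent between vowels /e/ and /u/, so it voices to [g]. /vusajintobekuos/ → vuzajintobeguos.
Rule 3 (final e-epenthesis): the form ends in the consonant /s/, so [e] is inserted word-finally. /vuzajintobeguos/ → vuzajintobeguose.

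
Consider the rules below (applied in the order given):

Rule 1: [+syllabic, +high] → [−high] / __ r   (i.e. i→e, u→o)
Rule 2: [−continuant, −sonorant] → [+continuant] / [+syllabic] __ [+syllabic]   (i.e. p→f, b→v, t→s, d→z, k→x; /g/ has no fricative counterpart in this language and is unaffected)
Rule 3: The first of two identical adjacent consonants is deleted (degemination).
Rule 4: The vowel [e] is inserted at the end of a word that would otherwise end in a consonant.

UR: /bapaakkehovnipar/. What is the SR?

Rule 1 (pre-rhotic lowering): no segment meets the environment; /bapaakkehovnipar/ is unchanged.
Rule 2 (intervocalic spirantization): /p/ is a stop between vowels /a/ and /a/, so it spirantizes to the fricative [f]. /p/ is a stop between vowels /i/ and /a/, so it spirantizes to the fricative [f]. /bapaakkehovnipar/ → bafaakkehovnifar.
Rule 3 (degemination): /kk/ is a geminate; the first /k/ deletes. /bafaakkehovnifar/ → bafaakehovnifar.
Rule 4 (final e-epenthesis): the form ends in the consonant /r/, so [e] is inserted word-finally. /bafaakehovnifar/ → bafaakehovnifare.

bafaakehovnifare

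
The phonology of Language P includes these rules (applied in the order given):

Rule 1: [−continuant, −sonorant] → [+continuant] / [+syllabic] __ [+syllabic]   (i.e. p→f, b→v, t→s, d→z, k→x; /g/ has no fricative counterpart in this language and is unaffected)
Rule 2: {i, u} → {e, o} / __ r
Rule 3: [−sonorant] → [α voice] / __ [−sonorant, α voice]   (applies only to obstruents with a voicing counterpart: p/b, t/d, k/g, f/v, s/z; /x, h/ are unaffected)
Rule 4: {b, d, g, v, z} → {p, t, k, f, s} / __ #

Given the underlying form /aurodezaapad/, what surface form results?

aorozezaafat

Rule 1 (intervocalic spirantization): /d/ is a stop between vowels /o/ and /e/, so it spirantizes to the fricative [z]. /p/ is a stop between vowels /a/ and /a/, so it spirantizes to the fricative [f]. /aurodezaapad/ → aurozezaafad.
Rule 2 (pre-rhotic lowering): /u/ is a high vowel immediately before /r/, so it lowers to [o]. /aurozezaafad/ → aorozezaafad.
Rule 3 (regressive voicing assimilation): no segment meets the environment; /aorozezaafad/ is unchanged.
Rule 4 (final devoicing): /d/ is a voiced obstruent in word-final position, so it devoices to [t]. /aorozezaafad/ → aorozezaafat.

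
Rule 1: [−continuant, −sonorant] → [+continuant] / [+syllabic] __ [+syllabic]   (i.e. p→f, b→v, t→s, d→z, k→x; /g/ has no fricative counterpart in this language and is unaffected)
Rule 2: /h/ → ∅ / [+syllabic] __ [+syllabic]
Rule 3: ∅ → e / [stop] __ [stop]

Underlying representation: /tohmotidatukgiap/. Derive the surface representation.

tohmosizasukegiap

Rule 1 (intervocalic spirantization): /t/ is a stop between vowels /o/ and /i/, so it spirantizes to the fricative [s]. /d/ is a stop between vowels /i/ and /a/, so it spirantizes to the fricative [z]. /t/ is a stop between vowels /a/ and /u/, so it spirantizes to the fricative [s]. /tohmotidatukgiap/ → tohmosizasukgiap.
Rule 2 (intervocalic h-deletion): no segment meets the environment; /tohmosizasukgiap/ is unchanged.
Rule 3 (stop-cluster e-epenthesis): /k/ and /g/ form a stop–stop cluster, so [e] is inserted between them. /tohmosizasukgiap/ → tohmosizasukegiap.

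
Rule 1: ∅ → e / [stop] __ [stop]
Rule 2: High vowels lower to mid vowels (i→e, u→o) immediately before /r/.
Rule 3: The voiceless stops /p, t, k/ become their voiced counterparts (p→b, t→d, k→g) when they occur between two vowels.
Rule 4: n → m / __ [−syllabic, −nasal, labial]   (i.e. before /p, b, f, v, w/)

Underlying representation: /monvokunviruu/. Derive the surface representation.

Rule 1 (stop-cluster e-epenthesis): no segment meets the environment; /monvokunviruu/ is unchanged.
Rule 2 (pre-rhotic lowering): /i/ is a high vowel immediately before /r/, so it lowers to [e]. /monvokunviruu/ → monvokunveruu.
Rule 3 (intervocalic voicing): /k/ is a voiceless stop between vowels /o/ and /u/, so it voices to [g]. /monvokunveruu/ → monvogunveruu.
Rule 4 (nasal place assimilation): /n/ precedes the labial consonant /v/, so it assimilates in place to [m]. /n/ precedes the labial consonant /v/, so it assimilates in place to [m]. /monvogunveruu/ → momvogumveruu.

momvogumveruu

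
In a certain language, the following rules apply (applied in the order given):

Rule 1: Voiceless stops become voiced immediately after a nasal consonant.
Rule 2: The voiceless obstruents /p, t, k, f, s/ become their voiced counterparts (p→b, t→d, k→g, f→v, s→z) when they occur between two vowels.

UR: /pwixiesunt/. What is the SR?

pwixiezund

Rule 1 (post-nasal voicing): /t/ is a voiceless stop immediately after the nasal /n/, so it voices to [d]. /pwixiesunt/ → pwixiesund.
Rule 2 (intervocalic voicing): /s/ is a voiceless obstruent between vowels /e/ and /u/, so it voices to [z]. /pwixiesund/ → pwixiezund.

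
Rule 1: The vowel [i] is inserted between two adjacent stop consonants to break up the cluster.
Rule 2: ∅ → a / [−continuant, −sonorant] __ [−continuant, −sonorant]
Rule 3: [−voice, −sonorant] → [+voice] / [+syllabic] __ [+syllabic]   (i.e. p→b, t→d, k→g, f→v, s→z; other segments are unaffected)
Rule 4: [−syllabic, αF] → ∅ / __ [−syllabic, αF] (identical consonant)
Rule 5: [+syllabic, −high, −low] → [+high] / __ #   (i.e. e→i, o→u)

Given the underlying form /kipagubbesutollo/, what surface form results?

Rule 1 (stop-cluster i-epenthesis): /b/ and /b/ form a stop–stop cluster, so [i] is inserted between them. /kipagubbesutollo/ → kipagubibesutollo.
Rule 2 (stop-cluster a-epenthesis): no segment meets the environment; /kipagubibesutollo/ is unchanged.
Rule 3 (intervocalic voicing): /p/ is a voiceless obstruent between vowels /i/ and /a/, so it voices to [b]. /s/ is a voiceless obstruent between vowels /e/ and /u/, so it voices to [z]. /t/ is a voiceless obstruent between vowels /u/ and /o/, so it voices to [d]. /kipagubibesutollo/ → kibagubibezudollo.
Rule 4 (degemination): /ll/ is a geminate; the first /l/ deletes. /kibagubibezudollo/ → kibagubibezudolo.
Rule 5 (final vowel raising): /o/ is a mid vowel in word-final position, so it raises to [u]. /kibagubibezudolo/ → kibagubibezudolu.

kibagubibezudolu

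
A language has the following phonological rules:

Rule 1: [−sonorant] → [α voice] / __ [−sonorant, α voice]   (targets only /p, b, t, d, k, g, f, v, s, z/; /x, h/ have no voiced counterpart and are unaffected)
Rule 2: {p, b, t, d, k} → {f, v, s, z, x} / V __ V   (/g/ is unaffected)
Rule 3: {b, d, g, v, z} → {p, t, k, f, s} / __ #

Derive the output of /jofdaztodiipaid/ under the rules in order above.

Rule 1 (regressive voicing assimilation): /f/ precedes the voiced obstruent /d/, so it voices to [v] by assimilation. /z/ precedes the voiceless obstruent /t/, so it devoices to [s] by assimilation. /jofdaztodiipaid/ → jovdastodiipaid.
Rule 2 (intervocalic spirantization): /d/ is a stop between vowels /o/ and /i/, so it spirantizes to the fricative [z]. /p/ is a stop between vowels /i/ and /a/, so it spirantizes to the fricative [f]. /jovdastodiipaid/ → jovdastoziifaid.
Rule 3 (final devoicing): /d/ is a voiced obstruent in word-final position, so it devoices to [t]. /jovdastoziifaid/ → jovdastoziifait.

jovdastoziifait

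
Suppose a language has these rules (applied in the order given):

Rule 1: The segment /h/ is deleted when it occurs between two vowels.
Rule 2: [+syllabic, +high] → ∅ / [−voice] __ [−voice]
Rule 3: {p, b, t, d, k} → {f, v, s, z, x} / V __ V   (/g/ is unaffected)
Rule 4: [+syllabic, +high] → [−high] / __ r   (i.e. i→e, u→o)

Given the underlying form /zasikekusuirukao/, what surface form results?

Rule 1 (intervocalic h-deletion): no segment meets the environment; /zasikekusuirukao/ is unchanged.
Rule 2 (high vowel syncope): /i/ is a high vowel flanked by voiceless consonants /s/ and /k/, so it deletes. /u/ is a high vowel flanked by voiceless consonants /k/ and /s/, so it deletes. /zasikekusuirukao/ → zaskeksuirukao.
Rule 3 (intervocalic spirantization): /k/ is a stop between vowels /u/ and /a/, so it spirantizes to the fricative [x]. /zaskeksuirukao/ → zaskeksuiruxao.
Rule 4 (pre-rhotic lowering): /i/ is a high vowel immediately before /r/, so it lowers to [e]. /zaskeksuiruxao/ → zaskeksueruxao.

zaskeksueruxao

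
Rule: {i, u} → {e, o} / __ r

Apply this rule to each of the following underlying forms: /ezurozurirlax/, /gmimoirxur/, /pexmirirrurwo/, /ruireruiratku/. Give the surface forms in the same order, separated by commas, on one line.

ezorozorerlax, gmimoerxor, pexmererrorwo, ruererueratku

/ezurozurirlax/: /u/ is a high vowel immediately before /r/, so it lowers to [o]. /u/ is a high vowel immediately before /r/, so it lowers to [o]. /i/ is a high vowel immediately before /r/, so it lowers to [e]. → [ezorozorerlax].
/gmimoirxur/: /i/ is a high vowel immediately before /r/, so it lowers to [e]. /u/ is a high vowel immediately before /r/, so it lowers to [o]. → [gmimoerxor].
/pexmirirrurwo/: /i/ is a high vowel immediately before /r/, so it lowers to [e]. /i/ is a high vowel immediately before /r/, so it lowers to [e]. /u/ is a high vowel immediately before /r/, so it lowers to [o]. → [pexmererrorwo].
/ruireruiratku/: /i/ is a high vowel immediately before /r/, so it lowers to [e]. /i/ is a high vowel immediately before /r/, so it lowers to [e]. → [ruererueratku].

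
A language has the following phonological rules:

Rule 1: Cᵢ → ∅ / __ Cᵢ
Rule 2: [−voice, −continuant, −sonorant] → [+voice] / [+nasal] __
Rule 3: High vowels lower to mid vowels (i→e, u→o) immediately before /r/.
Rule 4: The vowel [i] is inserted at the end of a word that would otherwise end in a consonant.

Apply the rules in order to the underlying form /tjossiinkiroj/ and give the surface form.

tjosiingeroji

Rule 1 (degemination): /ss/ is a geminate; the first /s/ deletes. /tjossiinkiroj/ → tjosiinkiroj.
Rule 2 (post-nasal voicing): /k/ is a voiceless stop immediately after the nasal /n/, so it voices to [g]. /tjosiinkiroj/ → tjosiingiroj.
Rule 3 (pre-rhotic lowering): /i/ is a high vowel immediately before /r/, so it lowers to [e]. /tjosiingiroj/ → tjosiingeroj.
Rule 4 (final i-epenthesis): the form ends in the consonant /j/, so [i] is inserted word-finally. /tjosiingeroj/ → tjosiingeroji.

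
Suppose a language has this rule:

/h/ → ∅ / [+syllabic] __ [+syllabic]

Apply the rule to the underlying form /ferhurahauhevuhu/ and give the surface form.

/h/ occurs between vowels /a/ and /a/, so it deletes.
/h/ occurs between vowels /u/ and /e/, so it deletes.
/h/ occurs between vowels /u/ and /u/, so it deletes.
The other instance of /h/ does not occur in the required environment and remains unchanged.
Surface form: [ferhuraauevuu].

ferhuraauevuu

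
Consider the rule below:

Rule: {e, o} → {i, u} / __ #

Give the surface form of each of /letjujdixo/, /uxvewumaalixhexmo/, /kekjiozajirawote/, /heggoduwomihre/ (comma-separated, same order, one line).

/letjujdixo/: /o/ is a mid vowel in word-final position, so it raises to [u]. → [letjujdixu].
/uxvewumaalixhexmo/: /o/ is a mid vowel in word-final position, so it raises to [u]. → [uxvewumaalixhexmu].
/kekjiozajirawote/: /e/ is a mid vowel in word-final position, so it raises to [i]. → [kekjiozajirawoti].
/heggoduwomihre/: /e/ is a mid vowel in word-final position, so it raises to [i]. → [heggoduwomihri].

letjujdixu, uxvewumaalixhexmu, kekjiozajirawoti, heggoduwomihri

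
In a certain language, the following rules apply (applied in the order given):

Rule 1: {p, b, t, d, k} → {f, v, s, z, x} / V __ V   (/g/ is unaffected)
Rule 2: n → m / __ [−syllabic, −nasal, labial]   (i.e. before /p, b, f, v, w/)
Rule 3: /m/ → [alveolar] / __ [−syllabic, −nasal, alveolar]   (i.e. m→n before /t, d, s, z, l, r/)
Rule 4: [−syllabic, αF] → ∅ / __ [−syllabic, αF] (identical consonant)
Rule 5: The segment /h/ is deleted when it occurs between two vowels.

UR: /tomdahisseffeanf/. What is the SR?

Rule 1 (intervocalic spirantization): no segment meets the environment; /tomdahisseffeanf/ is unchanged.
Rule 2 (nasal place assimilation): /n/ precedes the labial consonant /f/, so it assimilates in place to [m]. /tomdahisseffeanf/ → tomdahisseffeamf.
Rule 3 (nasal place assimilation): /m/ precedes the alveolar consonant /d/, so it assimilates in place to [n]. /tomdahisseffeamf/ → tondahisseffeamf.
Rule 4 (degemination): /ss/ is a geminate; the first /s/ deletes. /ff/ is a geminate; the first /f/ deletes. /tondahisseffeamf/ → tondahisefeamf.
Rule 5 (intervocalic h-deletion): /h/ occurs between vowels /a/ and /i/, so it deletes. /tondahisefeamf/ → tondaisefeamf.

tondaisefeamf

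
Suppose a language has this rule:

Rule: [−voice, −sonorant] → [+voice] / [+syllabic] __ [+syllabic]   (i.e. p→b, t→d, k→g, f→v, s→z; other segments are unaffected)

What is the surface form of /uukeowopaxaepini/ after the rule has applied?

uugeowobaxaebini

/k/ is a voiceless obstruent between vowels /u/ and /e/, so it voices to [g].
/p/ is a voiceless obstruent between vowels /o/ and /a/, so it voices to [b].
/p/ is a voiceless obstruent between vowels /e/ and /i/, so it voices to [b].
Surface form: [uugeowobaxaebini].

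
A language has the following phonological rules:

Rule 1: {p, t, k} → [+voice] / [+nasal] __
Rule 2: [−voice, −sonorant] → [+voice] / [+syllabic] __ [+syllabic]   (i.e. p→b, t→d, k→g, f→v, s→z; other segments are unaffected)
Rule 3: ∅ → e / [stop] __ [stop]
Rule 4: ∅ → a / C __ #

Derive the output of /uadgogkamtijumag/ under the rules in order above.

uadegogekamdijumaga

Rule 1 (post-nasal voicing): /t/ is a voiceless stop immediately after the nasal /m/, so it voices to [d]. /uadgogkamtijumag/ → uadgogkamdijumag.
Rule 2 (intervocalic voicing): no segment meets the environment; /uadgogkamdijumag/ is unchanged.
Rule 3 (stop-cluster e-epenthesis): /d/ and /g/ form a stop–stop cluster, so [e] is inserted between them. /g/ and /k/ form a stop–stop cluster, so [e] is inserted between them. /uadgogkamdijumag/ → uadegogekamdijumag.
Rule 4 (final a-epenthesis): the form ends in the consonant /g/, so [a] is inserted word-finally. /uadegogekamdijumag/ → uadegogekamdijumaga.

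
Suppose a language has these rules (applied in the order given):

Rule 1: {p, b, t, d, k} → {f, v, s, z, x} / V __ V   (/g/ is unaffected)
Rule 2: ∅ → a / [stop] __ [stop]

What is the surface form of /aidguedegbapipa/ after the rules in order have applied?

aidaguezegabafifa

Rule 1 (intervocalic spirantization): /d/ is a stop between vowels /e/ and /e/, so it spirantizes to the fricative [z]. /p/ is a stop between vowels /a/ and /i/, so it spirantizes to the fricative [f]. /p/ is a stop between vowels /i/ and /a/, so it spirantizes to the fricative [f]. /aidguedegbapipa/ → aidguezegbafifa.
Rule 2 (stop-cluster a-epenthesis): /d/ and /g/ form a stop–stop cluster, so [a] is inserted between them. /g/ and /b/ form a stop–stop cluster, so [a] is inserted between them. /aidguezegbafifa/ → aidaguezegabafifa.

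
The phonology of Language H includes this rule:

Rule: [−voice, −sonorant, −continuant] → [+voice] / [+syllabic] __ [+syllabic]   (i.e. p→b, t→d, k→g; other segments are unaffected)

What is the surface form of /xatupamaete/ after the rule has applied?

/t/ is a voiceless stop between vowels /a/ and /u/, so it voices to [d].
/p/ is a voiceless stop between vowels /u/ and /a/, so it voices to [b].
/t/ is a voiceless stop between vowels /e/ and /e/, so it voices to [d].
Surface form: [xadubamaede].

xadubamaede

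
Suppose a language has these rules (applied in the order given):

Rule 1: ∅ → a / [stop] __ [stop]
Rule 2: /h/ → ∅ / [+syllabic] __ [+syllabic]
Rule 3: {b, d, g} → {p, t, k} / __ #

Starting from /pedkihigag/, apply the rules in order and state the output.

Rule 1 (stop-cluster a-epenthesis): /d/ and /k/ form a stop–stop cluster, so [a] is inserted between them. /pedkihigag/ → pedakihigag.
Rule 2 (intervocalic h-deletion): /h/ occurs between vowels /i/ and /i/, so it deletes. /pedakihigag/ → pedakiigag.
Rule 3 (final devoicing): /g/ is a voiced stop in word-final position, so it devoices to [k]. /pedakiigag/ → pedakiigak.

pedakiigak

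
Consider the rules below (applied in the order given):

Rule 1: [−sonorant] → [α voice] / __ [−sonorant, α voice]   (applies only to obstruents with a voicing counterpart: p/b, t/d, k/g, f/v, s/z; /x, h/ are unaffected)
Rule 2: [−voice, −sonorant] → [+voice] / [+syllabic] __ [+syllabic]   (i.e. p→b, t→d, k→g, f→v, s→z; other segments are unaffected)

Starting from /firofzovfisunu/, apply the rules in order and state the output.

firovzoffizunu

Rule 1 (regressive voicing assimilation): /f/ precedes the voiced obstruent /z/, so it voices to [v] by assimilation. /v/ precedes the voiceless obstruent /f/, so it devoices to [f] by assimilation. /firofzovfisunu/ → firovzoffisunu.
Rule 2 (intervocalic voicing): /s/ is a voiceless obstruent between vowels /i/ and /u/, so it voices to [z]. /firovzoffisunu/ → firovzoffizunu.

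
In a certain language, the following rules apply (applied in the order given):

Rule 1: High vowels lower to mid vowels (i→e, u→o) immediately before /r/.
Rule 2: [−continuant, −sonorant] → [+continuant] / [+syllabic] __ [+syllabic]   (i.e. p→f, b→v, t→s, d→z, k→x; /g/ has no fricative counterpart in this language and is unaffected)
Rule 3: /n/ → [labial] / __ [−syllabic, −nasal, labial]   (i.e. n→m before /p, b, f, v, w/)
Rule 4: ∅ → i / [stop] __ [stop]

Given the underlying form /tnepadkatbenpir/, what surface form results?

tnefadikatibemper

Rule 1 (pre-rhotic lowering): /i/ is a high vowel immediately before /r/, so it lowers to [e]. /tnepadkatbenpir/ → tnepadkatbenper.
Rule 2 (intervocalic spirantization): /p/ is a stop between vowels /e/ and /a/, so it spirantizes to the fricative [f]. /tnepadkatbenper/ → tnefadkatbenper.
Rule 3 (nasal place assimilation): /n/ precedes the labial consonant /p/, so it assimilates in place to [m]. /tnefadkatbenper/ → tnefadkatbemper.
Rule 4 (stop-cluster i-epenthesis): /d/ and /k/ form a stop–stop cluster, so [i] is inserted between them. /t/ and /b/ form a stop–stop cluster, so [i] is inserted between them. /tnefadkatbemper/ → tnefadikatibemper.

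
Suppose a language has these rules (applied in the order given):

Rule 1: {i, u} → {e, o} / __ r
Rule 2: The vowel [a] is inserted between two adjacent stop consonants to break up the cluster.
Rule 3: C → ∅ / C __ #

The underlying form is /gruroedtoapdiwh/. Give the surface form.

Rule 1 (pre-rhotic lowering): /u/ is a high vowel immediately before /r/, so it lowers to [o]. /gruroedtoapdiwh/ → groroedtoapdiwh.
Rule 2 (stop-cluster a-epenthesis): /d/ and /t/ form a stop–stop cluster, so [a] is inserted between them. /p/ and /d/ form a stop–stop cluster, so [a] is inserted between them. /groroedtoapdiwh/ → groroedatoapadiwh.
Rule 3 (final cluster simplification): /h/ is the second consonant of a word-final cluster /wh/, so it deletes. /groroedatoapadiwh/ → groroedatoapadiw.

groroedatoapadiw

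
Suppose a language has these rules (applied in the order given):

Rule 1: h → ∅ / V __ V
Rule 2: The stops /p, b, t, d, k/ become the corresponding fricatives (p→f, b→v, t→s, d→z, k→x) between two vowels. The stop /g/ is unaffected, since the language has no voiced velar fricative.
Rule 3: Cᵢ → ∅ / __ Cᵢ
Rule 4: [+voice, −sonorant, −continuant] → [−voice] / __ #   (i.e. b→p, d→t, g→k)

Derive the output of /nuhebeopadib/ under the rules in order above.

nueveofazip

Rule 1 (intervocalic h-deletion): /h/ occurs between vowels /u/ and /e/, so it deletes. /nuhebeopadib/ → nuebeopadib.
Rule 2 (intervocalic spirantization): /b/ is a stop between vowels /e/ and /e/, so it spirantizes to the fricative [v]. /p/ is a stop between vowels /o/ and /a/, so it spirantizes to the fricative [f]. /d/ is a stop between vowels /a/ and /i/, so it spirantizes to the fricative [z]. /nuebeopadib/ → nueveofazib.
Rule 3 (degemination): no segment meets the environment; /nueveofazib/ is unchanged.
Rule 4 (final devoicing): /b/ is a voiced stop in word-final position, so it devoices to [p]. /nueveofazib/ → nueveofazip.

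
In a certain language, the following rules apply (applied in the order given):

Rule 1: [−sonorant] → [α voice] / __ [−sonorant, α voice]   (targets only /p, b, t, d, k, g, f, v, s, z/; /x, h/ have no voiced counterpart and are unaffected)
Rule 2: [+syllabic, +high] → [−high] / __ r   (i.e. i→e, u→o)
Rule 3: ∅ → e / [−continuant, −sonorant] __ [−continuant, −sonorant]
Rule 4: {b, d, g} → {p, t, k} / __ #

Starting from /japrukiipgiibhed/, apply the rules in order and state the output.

japrukiibegiiphet

Rule 1 (regressive voicing assimilation): /p/ precedes the voiced obstruent /g/, so it voices to [b] by assimilation. /b/ precedes the voiceless obstruent /h/, so it devoices to [p] by assimilation. /japrukiipgiibhed/ → japrukiibgiiphed.
Rule 2 (pre-rhotic lowering): no segment meets the environment; /japrukiibgiiphed/ is unchanged.
Rule 3 (stop-cluster e-epenthesis): /b/ and /g/ form a stop–stop cluster, so [e] is inserted between them. /japrukiibgiiphed/ → japrukiibegiiphed.
Rule 4 (final devoicing): /d/ is a voiced stop in word-final position, so it devoices to [t]. /japrukiibegiiphed/ → japrukiibegiiphet.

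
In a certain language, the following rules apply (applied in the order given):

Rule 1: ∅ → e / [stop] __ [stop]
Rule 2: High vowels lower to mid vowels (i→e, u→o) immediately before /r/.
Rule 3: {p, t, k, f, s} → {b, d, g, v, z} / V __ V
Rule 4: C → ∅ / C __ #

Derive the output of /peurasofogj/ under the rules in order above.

peorazovog

Rule 1 (stop-cluster e-epenthesis): no segment meets the environment; /peurasofogj/ is unchanged.
Rule 2 (pre-rhotic lowering): /u/ is a high vowel immediately before /r/, so it lowers to [o]. /peurasofogj/ → peorasofogj.
Rule 3 (intervocalic voicing): /s/ is a voiceless obstruent between vowels /a/ and /o/, so it voices to [z]. /f/ is a voiceless obstruent between vowels /o/ and /o/, so it voices to [v]. /peorasofogj/ → peorazovogj.
Rule 4 (final cluster simplification): /j/ is the second consonant of a word-final cluster /gj/, so it deletes. /peorazovogj/ → peorazovog.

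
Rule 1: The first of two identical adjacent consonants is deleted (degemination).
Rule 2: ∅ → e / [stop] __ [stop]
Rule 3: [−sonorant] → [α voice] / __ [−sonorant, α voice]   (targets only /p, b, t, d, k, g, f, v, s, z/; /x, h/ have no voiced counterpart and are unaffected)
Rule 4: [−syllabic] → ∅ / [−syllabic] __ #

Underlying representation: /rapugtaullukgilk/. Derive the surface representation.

rapugetaulukegil

Rule 1 (degemination): /ll/ is a geminate; the first /l/ deletes. /rapugtaullukgilk/ → rapugtaulukgilk.
Rule 2 (stop-cluster e-epenthesis): /g/ and /t/ form a stop–stop cluster, so [e] is inserted between them. /k/ and /g/ form a stop–stop cluster, so [e] is inserted between them. /rapugtaulukgilk/ → rapugetaulukegilk.
Rule 3 (regressive voicing assimilation): no segment meets the environment; /rapugetaulukegilk/ is unchanged.
Rule 4 (final cluster simplification): /k/ is the second consonant of a word-final cluster /lk/, so it deletes. /rapugetaulukegilk/ → rapugetaulukegil.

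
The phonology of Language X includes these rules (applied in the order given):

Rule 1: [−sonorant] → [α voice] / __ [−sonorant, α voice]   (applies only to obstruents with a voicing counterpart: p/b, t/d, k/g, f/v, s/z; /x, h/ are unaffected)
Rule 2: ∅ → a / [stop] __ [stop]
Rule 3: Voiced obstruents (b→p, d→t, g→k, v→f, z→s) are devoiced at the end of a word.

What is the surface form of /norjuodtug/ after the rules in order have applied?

Rule 1 (regressive voicing assimilation): /d/ precedes the voiceless obstruent /t/, so it devoices to [t] by assimilation. /norjuodtug/ → norjuottug.
Rule 2 (stop-cluster a-epenthesis): /t/ and /t/ form a stop–stop cluster, so [a] is inserted between them. /norjuottug/ → norjuotatug.
Rule 3 (final devoicing): /g/ is a voiced obstruent in word-final position, so it devoices to [k]. /norjuotatug/ → norjuotatuk.

norjuotatuk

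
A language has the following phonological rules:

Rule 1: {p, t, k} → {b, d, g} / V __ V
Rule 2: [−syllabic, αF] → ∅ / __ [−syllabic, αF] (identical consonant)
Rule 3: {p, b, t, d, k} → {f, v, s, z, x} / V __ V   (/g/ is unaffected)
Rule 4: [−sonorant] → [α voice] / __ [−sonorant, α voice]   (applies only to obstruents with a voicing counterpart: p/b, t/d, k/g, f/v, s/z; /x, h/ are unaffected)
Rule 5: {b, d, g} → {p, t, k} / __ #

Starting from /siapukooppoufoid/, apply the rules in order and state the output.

Rule 1 (intervocalic voicing): /p/ is a voiceless stop between vowels /a/ and /u/, so it voices to [b]. /k/ is a voiceless stop between vowels /u/ and /o/, so it voices to [g]. /siapukooppoufoid/ → siabugooppoufoid.
Rule 2 (degemination): /pp/ is a geminate; the first /p/ deletes. /siabugooppoufoid/ → siabugoopoufoid.
Rule 3 (intervocalic spirantization): /b/ is a stop between vowels /a/ and /u/, so it spirantizes to the fricative [v]. /p/ is a stop between vowels /o/ and /o/, so it spirantizes to the fricative [f]. /siabugoopoufoid/ → siavugoofoufoid.
Rule 4 (regressive voicing assimilation): no segment meets the environment; /siavugoofoufoid/ is unchanged.
Rule 5 (final devoicing): /d/ is a voiced stop in word-final position, so it devoices to [t]. /siavugoofoufoid/ → siavugoofoufoit.

siavugoofoufoit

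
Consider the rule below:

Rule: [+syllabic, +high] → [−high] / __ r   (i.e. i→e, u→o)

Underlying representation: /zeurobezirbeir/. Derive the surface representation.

/u/ is a high vowel immediately before /r/, so it lowers to [o].
/i/ is a high vowel immediately before /r/, so it lowers to [e].
/i/ is a high vowel immediately before /r/, so it lowers to [e].
Surface form: [zeorobezerbeer].

zeorobezerbeer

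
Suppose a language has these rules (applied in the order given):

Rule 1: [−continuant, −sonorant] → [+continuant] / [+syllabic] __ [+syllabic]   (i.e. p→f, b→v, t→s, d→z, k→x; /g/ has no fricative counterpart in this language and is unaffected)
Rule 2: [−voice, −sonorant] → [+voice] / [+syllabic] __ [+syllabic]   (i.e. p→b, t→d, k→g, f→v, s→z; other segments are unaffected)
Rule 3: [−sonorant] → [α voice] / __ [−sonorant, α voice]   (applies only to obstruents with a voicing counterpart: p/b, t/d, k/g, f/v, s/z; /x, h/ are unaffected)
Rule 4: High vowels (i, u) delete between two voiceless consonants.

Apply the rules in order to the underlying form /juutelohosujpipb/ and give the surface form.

juuzelohozujpibb

Rule 1 (intervocalic spirantization): /t/ is a stop between vowels /u/ and /e/, so it spirantizes to the fricative [s]. /juutelohosujpipb/ → juuselohosujpipb.
Rule 2 (intervocalic voicing): /s/ is a voiceless obstruent between vowels /u/ and /e/, so it voices to [z]. /s/ is a voiceless obstruent between vowels /o/ and /u/, so it voices to [z]. /juuselohosujpipb/ → juuzelohozujpipb.
Rule 3 (regressive voicing assimilation): /p/ precedes the voiced obstruent /b/, so it voices to [b] by assimilation. /juuzelohozujpipb/ → juuzelohozujpibb.
Rule 4 (high vowel syncope): no segment meets the environment; /juuzelohozujpibb/ is unchanged.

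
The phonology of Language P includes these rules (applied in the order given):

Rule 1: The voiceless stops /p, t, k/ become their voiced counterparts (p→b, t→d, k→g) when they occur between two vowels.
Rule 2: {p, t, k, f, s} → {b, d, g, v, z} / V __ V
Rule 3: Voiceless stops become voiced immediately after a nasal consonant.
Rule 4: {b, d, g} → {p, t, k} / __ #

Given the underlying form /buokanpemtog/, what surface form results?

buoganbemdok

Rule 1 (intervocalic voicing): /k/ is a voiceless stop between vowels /o/ and /a/, so it voices to [g]. /buokanpemtog/ → buoganpemtog.
Rule 2 (intervocalic voicing): no segment meets the environment; /buoganpemtog/ is unchanged.
Rule 3 (post-nasal voicing): /p/ is a voiceless stop immediately after the nasal /n/, so it voices to [b]. /t/ is a voiceless stop immediately after the nasal /m/, so it voices to [d]. /buoganpemtog/ → buoganbemdog.
Rule 4 (final devoicing): /g/ is a voiced stop in word-final position, so it devoices to [k]. /buoganbemdog/ → buoganbemdok.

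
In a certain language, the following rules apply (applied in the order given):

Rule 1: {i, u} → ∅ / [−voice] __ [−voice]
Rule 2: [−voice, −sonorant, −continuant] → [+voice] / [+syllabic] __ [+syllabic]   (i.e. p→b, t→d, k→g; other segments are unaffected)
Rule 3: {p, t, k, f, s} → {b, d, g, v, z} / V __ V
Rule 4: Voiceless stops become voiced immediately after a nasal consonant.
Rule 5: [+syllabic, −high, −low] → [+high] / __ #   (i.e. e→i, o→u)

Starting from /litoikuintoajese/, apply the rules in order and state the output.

Rule 1 (high vowel syncope): no segment meets the environment; /litoikuintoajese/ is unchanged.
Rule 2 (intervocalic voicing): /t/ is a voiceless stop between vowels /i/ and /o/, so it voices to [d]. /k/ is a voiceless stop between vowels /i/ and /u/, so it voices to [g]. /litoikuintoajese/ → lidoiguintoajese.
Rule 3 (intervocalic voicing): /s/ is a voiceless obstruent between vowels /e/ and /e/, so it voices to [z]. /lidoiguintoajese/ → lidoiguintoajeze.
Rule 4 (post-nasal voicing): /t/ is a voiceless stop immediately after the nasal /n/, so it voices to [d]. /lidoiguintoajeze/ → lidoiguindoajeze.
Rule 5 (final vowel raising): /e/ is a mid vowel in word-final position, so it raises to [i]. /lidoiguindoajeze/ → lidoiguindoajezi.

lidoiguindoajezi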